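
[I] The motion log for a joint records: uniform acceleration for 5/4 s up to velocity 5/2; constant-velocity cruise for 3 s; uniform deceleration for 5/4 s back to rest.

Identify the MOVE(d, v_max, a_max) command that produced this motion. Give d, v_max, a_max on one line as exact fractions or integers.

d=85/8 v_max=5/2 a_max=2

a_max = (5/2)/(5/4) = 2
d_a = ½·5/2·5/4 = 25/16; d_c = 5/2·3 = 15/2
d = 2·25/16 + 15/2 = 85/8
t_c = 3 > 0 so v_max = 5/2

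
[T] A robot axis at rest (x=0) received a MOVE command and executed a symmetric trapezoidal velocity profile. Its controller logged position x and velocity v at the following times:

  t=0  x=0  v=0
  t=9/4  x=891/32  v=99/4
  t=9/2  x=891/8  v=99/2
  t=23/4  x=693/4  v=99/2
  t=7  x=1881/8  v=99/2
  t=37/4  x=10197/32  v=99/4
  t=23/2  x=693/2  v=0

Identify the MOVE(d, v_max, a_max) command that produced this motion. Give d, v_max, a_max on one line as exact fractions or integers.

d=693/2 v_max=99/2 a_max=11

final state: t=23/2, x=693/2, v=0 → d = 693/2
a_max = (99/4−0)/(9/4−0) = 11
max v = 99/2 over t∈[9/2,7] → v_max = 99/2
check: 99/2·(9/2+5/2) = 693/2 ✓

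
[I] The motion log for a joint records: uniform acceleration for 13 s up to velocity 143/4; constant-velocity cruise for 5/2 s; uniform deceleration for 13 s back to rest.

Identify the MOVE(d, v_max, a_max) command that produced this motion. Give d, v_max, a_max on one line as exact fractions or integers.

d=4433/8 v_max=143/4 a_max=11/4

a_max = (143/4)/13 = 11/4
d_a = ½·143/4·13 = 1859/8; d_c = 143/4·5/2 = 715/8
d = 2·1859/8 + 715/8 = 4433/8
t_c = 5/2 > 0 so v_max = 143/4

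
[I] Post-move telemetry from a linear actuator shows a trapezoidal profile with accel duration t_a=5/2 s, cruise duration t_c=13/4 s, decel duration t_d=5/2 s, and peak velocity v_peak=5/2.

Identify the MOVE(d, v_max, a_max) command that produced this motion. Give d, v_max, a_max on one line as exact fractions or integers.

d=115/8 v_max=5/2 a_max=1

a_max = (5/2)/(5/2) = 1
d_a = ½·5/2·5/2 = 25/8; d_c = 5/2·13/4 = 65/8
d = 2·25/8 + 65/8 = 115/8
t_c = 13/4 > 0 ⇒ limit active, v_max = 5/2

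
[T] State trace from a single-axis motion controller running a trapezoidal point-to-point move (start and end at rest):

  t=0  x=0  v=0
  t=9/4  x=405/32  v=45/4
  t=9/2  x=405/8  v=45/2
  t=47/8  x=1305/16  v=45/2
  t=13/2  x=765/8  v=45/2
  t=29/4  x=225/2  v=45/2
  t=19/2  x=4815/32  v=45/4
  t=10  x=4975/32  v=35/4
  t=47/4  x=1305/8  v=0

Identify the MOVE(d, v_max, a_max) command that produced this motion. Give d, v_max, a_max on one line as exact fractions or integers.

d=1305/8 v_max=45/2 a_max=5

final state: t=47/4, x=1305/8, v=0 → d = 1305/8
a_max = (45/4−0)/(9/4−0) = 5
max v = 45/2 over t∈[9/2,29/4] → v_max = 45/2
check: 45/2·(9/2+11/4) = 1305/8 ✓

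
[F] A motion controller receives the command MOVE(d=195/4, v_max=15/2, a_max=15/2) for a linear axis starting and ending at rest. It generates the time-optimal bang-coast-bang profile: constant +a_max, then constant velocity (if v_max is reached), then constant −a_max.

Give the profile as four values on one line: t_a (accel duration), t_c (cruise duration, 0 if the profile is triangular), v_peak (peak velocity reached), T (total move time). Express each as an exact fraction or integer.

t_a=1 t_c=11/2 v_peak=15/2 T=15/2

vₘ²/aₘ = (15/2)²/(15/2) = 15/2
195/4 ≥ 15/2 so v_max reached
t_a = (15/2)/(15/2) = 1; v_peak = 15/2
d_cruise = 195/4 − 15/2 = 165/4; t_c = (165/4)/(15/2) = 11/2
T = 2·1 + 11/2 = 15/2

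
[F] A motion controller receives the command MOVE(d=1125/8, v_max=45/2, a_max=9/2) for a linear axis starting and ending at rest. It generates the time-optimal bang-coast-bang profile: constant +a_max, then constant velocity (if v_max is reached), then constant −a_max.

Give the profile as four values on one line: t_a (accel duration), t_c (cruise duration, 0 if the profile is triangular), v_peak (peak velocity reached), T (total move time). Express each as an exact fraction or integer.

v_max²/a_max = (45/2)²/(9/2) = 225/2
1125/8 ≥ 225/2 → trapezoidal
t_a = (45/2)/(9/2) = 5; v_peak = 45/2
d_cruise = 1125/8 − 225/2 = 225/8; t_c = (225/8)/(45/2) = 5/4
T = 2·5 + 5/4 = 45/4

t_a=5 t_c=5/4 v_peak=45/2 T=45/4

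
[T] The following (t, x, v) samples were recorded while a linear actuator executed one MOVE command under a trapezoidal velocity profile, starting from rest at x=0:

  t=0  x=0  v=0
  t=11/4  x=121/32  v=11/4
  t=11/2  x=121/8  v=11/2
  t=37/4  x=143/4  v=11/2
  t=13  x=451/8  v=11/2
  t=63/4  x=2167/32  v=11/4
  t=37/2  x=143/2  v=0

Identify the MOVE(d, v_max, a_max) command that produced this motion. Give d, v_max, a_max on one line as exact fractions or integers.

d=143/2 v_max=11/2 a_max=1

final state: t=37/2, x=143/2, v=0 → d = 143/2
a_max = (11/4−0)/(11/4−0) = 1
max v = 11/2 over t∈[11/2,13] → v_max = 11/2
check: 11/2·(11/2+15/2) = 143/2 ✓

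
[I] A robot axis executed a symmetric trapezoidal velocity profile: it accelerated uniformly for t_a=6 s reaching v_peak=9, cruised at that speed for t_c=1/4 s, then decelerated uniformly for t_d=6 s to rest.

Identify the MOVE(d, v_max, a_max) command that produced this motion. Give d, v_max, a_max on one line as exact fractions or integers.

a_max = 9/6 = 3/2
d_a = ½·9·6 = 27; d_c = 9·1/4 = 9/4
d = 2·27 + 9/4 = 225/4
t_c = 1/4 > 0 → v_max = v_peak = 9

d=225/4 v_max=9 a_max=3/2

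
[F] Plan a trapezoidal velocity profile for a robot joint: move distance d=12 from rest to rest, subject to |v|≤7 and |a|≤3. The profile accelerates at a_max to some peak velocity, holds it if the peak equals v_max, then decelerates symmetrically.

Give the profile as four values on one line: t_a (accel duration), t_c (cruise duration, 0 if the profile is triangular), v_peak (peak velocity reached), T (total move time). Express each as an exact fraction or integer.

(v_max)²/a_max = 7²/3 = 49/3
12 < 49/3 so t_c = 0
v_peak = √(12·3) = √36 = 6
t_a = 6/3 = 2; t_c = 0
T = 2·2 = 4

t_a=2 t_c=0 v_peak=6 T=4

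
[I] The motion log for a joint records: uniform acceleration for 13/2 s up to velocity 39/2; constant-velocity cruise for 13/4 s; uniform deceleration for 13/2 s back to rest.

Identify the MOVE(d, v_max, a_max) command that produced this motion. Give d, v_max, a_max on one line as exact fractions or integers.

a_max = (39/2)/(13/2) = 3
d_a = ½·39/2·13/2 = 507/8; d_c = 39/2·13/4 = 507/8
d = 2·507/8 + 507/8 = 1521/8
t_c = 13/4 > 0 ⇒ limit active, v_max = 39/2

d=1521/8 v_max=39/2 a_max=3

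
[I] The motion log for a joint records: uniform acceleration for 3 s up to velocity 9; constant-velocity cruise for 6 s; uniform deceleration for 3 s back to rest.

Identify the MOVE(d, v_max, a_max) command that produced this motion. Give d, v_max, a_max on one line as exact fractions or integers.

d=81 v_max=9 a_max=3

a_max = 9/3 = 3
d_a = ½·9·3 = 27/2; d_c = 9·6 = 54
d = 2·27/2 + 54 = 81
t_c = 6 > 0 so v_max = 9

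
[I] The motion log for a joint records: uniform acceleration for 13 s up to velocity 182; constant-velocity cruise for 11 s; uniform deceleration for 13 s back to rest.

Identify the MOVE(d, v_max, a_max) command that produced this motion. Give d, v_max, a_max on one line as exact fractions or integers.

d=4368 v_max=182 a_max=14

a_max = 182/13 = 14
d_a = ½·182·13 = 1183; d_c = 182·11 = 2002
d = 2·1183 + 2002 = 4368
t_c = 11 > 0 → v_max = v_peak = 182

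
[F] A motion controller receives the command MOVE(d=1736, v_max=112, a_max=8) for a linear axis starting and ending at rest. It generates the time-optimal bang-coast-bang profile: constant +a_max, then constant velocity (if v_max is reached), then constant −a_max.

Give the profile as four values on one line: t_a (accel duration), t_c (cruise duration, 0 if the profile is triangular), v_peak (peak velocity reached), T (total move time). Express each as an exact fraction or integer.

(v_max)²/a_max = 112²/8 = 1568
1736 ≥ 1568 → trapezoidal
t_a = 112/8 = 14; v_peak = 112
d_cruise = 1736 − 1568 = 168; t_c = 168/112 = 3/2
T = 2·14 + 3/2 = 59/2

t_a=14 t_c=3/2 v_peak=112 T=59/2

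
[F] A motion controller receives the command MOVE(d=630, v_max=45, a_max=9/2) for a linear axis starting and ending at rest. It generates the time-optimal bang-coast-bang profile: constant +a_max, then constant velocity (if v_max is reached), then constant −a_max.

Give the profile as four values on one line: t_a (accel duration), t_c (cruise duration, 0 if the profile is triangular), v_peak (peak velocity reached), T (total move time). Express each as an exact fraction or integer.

t_a=10 t_c=4 v_peak=45 T=24

vₘ²/aₘ = 45²/(9/2) = 450
630 ≥ 450 ⇒ cruise phase
t_a = 45/(9/2) = 10; v_peak = 45
d_cruise = 630 − 450 = 180; t_c = 180/45 = 4
T = 2·10 + 4 = 24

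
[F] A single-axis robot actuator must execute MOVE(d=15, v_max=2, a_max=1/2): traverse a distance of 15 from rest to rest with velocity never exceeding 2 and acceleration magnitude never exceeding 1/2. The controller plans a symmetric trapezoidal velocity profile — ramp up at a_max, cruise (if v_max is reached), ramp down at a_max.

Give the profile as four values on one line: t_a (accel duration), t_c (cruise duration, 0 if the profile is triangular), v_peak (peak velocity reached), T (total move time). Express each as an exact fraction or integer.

t_a=4 t_c=7/2 v_peak=2 T=23/2

vₘ²/aₘ = 2²/(1/2) = 8
15 ≥ 8 so v_max reached
t_a = 2/(1/2) = 4; v_peak = 2
d_cruise = 15 − 8 = 7; t_c = 7/2
T = 2·4 + 7/2 = 23/2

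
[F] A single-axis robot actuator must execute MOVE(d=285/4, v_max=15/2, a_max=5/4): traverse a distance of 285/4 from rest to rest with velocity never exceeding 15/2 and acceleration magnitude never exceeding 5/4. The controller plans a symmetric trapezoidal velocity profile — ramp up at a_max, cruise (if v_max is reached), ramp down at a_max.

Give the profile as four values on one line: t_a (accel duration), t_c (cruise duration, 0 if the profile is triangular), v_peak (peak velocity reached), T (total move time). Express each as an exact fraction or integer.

t_a=6 t_c=7/2 v_peak=15/2 T=31/2

(v_max)²/a_max = (15/2)²/(5/4) = 45
285/4 ≥ 45 ⇒ cruise phase
t_a = (15/2)/(5/4) = 6; v_peak = 15/2
d_cruise = 285/4 − 45 = 105/4; t_c = (105/4)/(15/2) = 7/2
T = 2·6 + 7/2 = 31/2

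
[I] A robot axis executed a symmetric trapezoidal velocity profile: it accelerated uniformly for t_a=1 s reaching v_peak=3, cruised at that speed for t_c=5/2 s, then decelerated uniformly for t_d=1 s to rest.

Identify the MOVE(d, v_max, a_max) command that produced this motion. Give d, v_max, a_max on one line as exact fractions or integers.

d=21/2 v_max=3 a_max=3

a_max = 3/1 = 3
d_a = ½·3·1 = 3/2; d_c = 3·5/2 = 15/2
d = 2·3/2 + 15/2 = 21/2
t_c = 5/2 > 0 ⇒ limit active, v_max = 3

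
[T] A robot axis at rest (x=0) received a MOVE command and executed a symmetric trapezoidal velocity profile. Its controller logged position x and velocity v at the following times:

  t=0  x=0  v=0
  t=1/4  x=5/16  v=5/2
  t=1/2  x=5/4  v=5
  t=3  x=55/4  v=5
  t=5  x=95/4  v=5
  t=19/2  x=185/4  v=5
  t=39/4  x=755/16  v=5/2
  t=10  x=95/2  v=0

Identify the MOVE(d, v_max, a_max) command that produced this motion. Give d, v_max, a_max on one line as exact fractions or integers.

d=95/2 v_max=5 a_max=10

final state: t=10, x=95/2, v=0 → d = 95/2
a_max = (5/2−0)/(1/4−0) = 10
max v = 5 over t∈[1/2,19/2] → v_max = 5
check: 5·(1/2+9) = 95/2 ✓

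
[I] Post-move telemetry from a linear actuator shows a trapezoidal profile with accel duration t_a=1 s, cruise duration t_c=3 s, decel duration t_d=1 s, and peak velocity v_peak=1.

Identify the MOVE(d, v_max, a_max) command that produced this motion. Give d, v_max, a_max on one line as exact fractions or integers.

d=4 v_max=1 a_max=1

a_max = 1/1 = 1
d_a = ½·1·1 = 1/2; d_c = 1·3 = 3
d = 2·1/2 + 3 = 4
t_c = 3 > 0 ⇒ limit active, v_max = 1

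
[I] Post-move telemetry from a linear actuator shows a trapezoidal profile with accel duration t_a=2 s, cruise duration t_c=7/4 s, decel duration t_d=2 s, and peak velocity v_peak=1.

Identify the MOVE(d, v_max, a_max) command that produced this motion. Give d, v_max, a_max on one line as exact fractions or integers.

d=15/4 v_max=1 a_max=1/2

a_max = 1/2
d_a = ½·1·2 = 1; d_c = 1·7/4 = 7/4
d = 2·1 + 7/4 = 15/4
t_c = 7/4 > 0 ⇒ limit active, v_max = 1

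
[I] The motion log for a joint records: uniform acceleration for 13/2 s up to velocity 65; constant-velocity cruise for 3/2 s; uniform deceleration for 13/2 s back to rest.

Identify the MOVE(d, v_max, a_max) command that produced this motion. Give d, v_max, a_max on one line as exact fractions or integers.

a_max = 65/(13/2) = 10
d_a = ½·65·13/2 = 845/4; d_c = 65·3/2 = 195/2
d = 2·845/4 + 195/2 = 520
t_c = 3/2 > 0 ⇒ limit active, v_max = 65

d=520 v_max=65 a_max=10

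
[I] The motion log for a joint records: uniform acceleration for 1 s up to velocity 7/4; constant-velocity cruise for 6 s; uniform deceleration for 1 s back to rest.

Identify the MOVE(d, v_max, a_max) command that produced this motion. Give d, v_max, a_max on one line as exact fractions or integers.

a_max = (7/4)/1 = 7/4
d_a = ½·7/4·1 = 7/8; d_c = 7/4·6 = 21/2
d = 2·7/8 + 21/2 = 49/4
t_c = 6 > 0 → v_max = v_peak = 7/4

d=49/4 v_max=7/4 a_max=7/4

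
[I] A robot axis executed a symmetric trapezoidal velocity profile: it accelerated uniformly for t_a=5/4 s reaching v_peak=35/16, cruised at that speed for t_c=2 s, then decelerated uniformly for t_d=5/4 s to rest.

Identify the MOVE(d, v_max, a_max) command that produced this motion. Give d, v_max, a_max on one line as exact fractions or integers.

d=455/64 v_max=35/16 a_max=7/4

a_max = (35/16)/(5/4) = 7/4
d_a = ½·35/16·5/4 = 175/128; d_c = 35/16·2 = 35/8
d = 2·175/128 + 35/8 = 455/64
t_c = 2 > 0 so v_max = 35/16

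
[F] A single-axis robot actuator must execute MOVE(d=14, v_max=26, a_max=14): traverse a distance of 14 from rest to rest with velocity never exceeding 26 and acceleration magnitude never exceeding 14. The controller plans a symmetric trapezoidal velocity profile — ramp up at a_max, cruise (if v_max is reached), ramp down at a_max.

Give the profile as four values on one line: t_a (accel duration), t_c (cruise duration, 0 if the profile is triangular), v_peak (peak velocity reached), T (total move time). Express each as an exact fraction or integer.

t_a=1 t_c=0 v_peak=14 T=2

vₘ²/aₘ = 26²/14 = 338/7
14 < 338/7 so t_c = 0
v_peak = √(14·14) = √196 = 14
t_a = 14/14 = 1; t_c = 0
T = 2·1 = 2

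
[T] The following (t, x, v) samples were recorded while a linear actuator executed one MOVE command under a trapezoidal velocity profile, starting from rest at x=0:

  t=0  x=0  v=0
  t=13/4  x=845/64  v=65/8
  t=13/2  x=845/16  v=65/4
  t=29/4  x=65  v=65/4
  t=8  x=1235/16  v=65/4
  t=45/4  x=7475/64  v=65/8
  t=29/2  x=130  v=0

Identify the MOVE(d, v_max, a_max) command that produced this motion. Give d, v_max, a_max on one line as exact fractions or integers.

d=130 v_max=65/4 a_max=5/2

final state: t=29/2, x=130, v=0 → d = 130
a_max = (65/8−0)/(13/4−0) = 5/2
max v = 65/4 over t∈[13/2,8] → v_max = 65/4
check: 65/4·(13/2+3/2) = 130 ✓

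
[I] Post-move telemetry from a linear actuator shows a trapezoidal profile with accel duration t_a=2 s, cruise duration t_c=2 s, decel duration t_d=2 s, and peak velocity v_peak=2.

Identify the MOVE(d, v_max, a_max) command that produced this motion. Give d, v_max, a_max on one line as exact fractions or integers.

d=8 v_max=2 a_max=1

a_max = 2/2 = 1
d_a = ½·2·2 = 2; d_c = 2·2 = 4
d = 2·2 + 4 = 8
t_c = 2 > 0 → v_max = v_peak = 2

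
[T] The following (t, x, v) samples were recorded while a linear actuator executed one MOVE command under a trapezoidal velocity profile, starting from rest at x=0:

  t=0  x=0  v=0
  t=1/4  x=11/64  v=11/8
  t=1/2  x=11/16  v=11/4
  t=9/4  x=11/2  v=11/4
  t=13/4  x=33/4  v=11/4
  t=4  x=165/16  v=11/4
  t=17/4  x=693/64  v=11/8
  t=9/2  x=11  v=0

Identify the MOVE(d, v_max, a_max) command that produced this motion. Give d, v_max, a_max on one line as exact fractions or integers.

d=11 v_max=11/4 a_max=11/2

final state: t=9/2, x=11, v=0 → d = 11
a_max = (11/8−0)/(1/4−0) = 11/2
max v = 11/4 over t∈[1/2,4] → v_max = 11/4
check: 11/4·(1/2+7/2) = 11 ✓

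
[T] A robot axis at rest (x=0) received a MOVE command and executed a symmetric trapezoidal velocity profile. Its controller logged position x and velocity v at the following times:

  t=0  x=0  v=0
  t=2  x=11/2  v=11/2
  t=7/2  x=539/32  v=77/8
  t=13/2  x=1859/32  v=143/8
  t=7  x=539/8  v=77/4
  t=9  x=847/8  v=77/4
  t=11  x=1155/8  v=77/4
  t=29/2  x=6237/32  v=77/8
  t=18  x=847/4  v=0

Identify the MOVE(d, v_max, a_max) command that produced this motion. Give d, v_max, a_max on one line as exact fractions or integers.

final state: t=18, x=847/4, v=0 → d = 847/4
a_max = (11/2−0)/(2−0) = 11/4
max v = 77/4 over t∈[7,11] → v_max = 77/4
check: 77/4·(7+4) = 847/4 ✓

d=847/4 v_max=77/4 a_max=11/4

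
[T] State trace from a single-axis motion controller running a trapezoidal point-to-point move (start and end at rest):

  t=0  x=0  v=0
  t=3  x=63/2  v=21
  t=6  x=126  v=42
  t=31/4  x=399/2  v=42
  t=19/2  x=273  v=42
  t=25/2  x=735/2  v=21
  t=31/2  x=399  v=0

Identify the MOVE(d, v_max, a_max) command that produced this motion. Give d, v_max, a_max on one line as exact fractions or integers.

d=399 v_max=42 a_max=7

final state: t=31/2, x=399, v=0 → d = 399
a_max = (21−0)/(3−0) = 7
max v = 42 over t∈[6,19/2] → v_max = 42
check: 42·(6+7/2) = 399 ✓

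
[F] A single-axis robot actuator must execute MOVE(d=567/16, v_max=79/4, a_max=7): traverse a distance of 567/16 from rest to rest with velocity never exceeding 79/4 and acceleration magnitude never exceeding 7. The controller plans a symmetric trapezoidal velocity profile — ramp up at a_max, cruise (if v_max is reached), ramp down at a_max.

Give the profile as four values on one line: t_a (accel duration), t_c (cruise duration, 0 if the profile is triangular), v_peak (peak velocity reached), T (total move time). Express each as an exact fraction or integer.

v_max²/a_max = (79/4)²/7 = 6241/112
567/16 < 6241/112 ⇒ no cruise
v_peak = √(567/16·7) = √(3969/16) = 63/4
t_a = (63/4)/7 = 9/4; t_c = 0
T = 2·9/4 = 9/2

t_a=9/4 t_c=0 v_peak=63/4 T=9/2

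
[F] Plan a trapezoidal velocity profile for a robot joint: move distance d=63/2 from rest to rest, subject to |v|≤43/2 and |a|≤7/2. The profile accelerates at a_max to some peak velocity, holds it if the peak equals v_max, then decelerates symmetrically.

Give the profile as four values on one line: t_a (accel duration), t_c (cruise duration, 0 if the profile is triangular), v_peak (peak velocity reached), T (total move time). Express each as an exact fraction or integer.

t_a=3 t_c=0 v_peak=21/2 T=6

(v_max)²/a_max = (43/2)²/(7/2) = 1849/14
63/2 < 1849/14 → triangular
v_peak = √(63/2·7/2) = √(441/4) = 21/2
t_a = (21/2)/(7/2) = 3; t_c = 0
T = 2·3 = 6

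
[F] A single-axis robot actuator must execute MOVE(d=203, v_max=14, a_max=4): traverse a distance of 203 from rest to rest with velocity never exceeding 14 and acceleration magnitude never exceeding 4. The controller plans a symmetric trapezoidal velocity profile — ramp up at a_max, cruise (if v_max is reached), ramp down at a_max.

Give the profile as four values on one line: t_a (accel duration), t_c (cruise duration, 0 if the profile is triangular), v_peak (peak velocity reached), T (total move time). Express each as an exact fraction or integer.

t_a=7/2 t_c=11 v_peak=14 T=18

vₘ²/aₘ = 14²/4 = 49
203 ≥ 49 → trapezoidal
t_a = 14/4 = 7/2; v_peak = 14
d_cruise = 203 − 49 = 154; t_c = 154/14 = 11
T = 2·7/2 + 11 = 18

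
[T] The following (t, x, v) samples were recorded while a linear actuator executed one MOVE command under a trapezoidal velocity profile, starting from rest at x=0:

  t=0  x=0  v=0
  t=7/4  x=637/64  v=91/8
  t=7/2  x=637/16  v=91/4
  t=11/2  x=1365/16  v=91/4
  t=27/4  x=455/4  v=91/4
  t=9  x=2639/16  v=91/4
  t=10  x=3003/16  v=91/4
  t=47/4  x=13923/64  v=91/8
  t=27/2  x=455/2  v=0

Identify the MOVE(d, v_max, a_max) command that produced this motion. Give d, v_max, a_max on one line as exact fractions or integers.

d=455/2 v_max=91/4 a_max=13/2

final state: t=27/2, x=455/2, v=0 → d = 455/2
a_max = (91/8−0)/(7/4−0) = 13/2
max v = 91/4 over t∈[7/2,10] → v_max = 91/4
check: 91/4·(7/2+13/2) = 455/2 ✓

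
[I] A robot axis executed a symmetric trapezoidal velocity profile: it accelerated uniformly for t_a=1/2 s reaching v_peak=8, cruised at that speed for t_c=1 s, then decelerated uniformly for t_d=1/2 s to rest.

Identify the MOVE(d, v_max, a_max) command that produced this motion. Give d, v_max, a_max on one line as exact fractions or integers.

d=12 v_max=8 a_max=16

a_max = 8/(1/2) = 16
d_a = ½·8·1/2 = 2; d_c = 8·1 = 8
d = 2·2 + 8 = 12
t_c = 1 > 0 → v_max = v_peak = 8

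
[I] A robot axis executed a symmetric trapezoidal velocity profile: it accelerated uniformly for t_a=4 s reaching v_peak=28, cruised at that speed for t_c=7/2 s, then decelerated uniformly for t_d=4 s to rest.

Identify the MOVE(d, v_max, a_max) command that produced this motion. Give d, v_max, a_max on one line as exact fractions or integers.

d=210 v_max=28 a_max=7

a_max = 28/4 = 7
d_a = ½·28·4 = 56; d_c = 28·7/2 = 98
d = 2·56 + 98 = 210
t_c = 7/2 > 0 so v_max = 28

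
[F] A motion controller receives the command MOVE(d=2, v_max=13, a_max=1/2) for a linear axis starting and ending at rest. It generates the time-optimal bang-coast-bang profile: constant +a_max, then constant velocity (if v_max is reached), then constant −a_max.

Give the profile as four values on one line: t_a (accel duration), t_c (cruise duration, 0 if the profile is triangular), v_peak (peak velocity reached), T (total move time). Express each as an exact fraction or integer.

t_a=2 t_c=0 v_peak=1 T=4

vₘ²/aₘ = 13²/(1/2) = 338
2 < 338 so t_c = 0
v_peak = √(2·1/2) = √1 = 1
t_a = 1/(1/2) = 2; t_c = 0
T = 2·2 = 4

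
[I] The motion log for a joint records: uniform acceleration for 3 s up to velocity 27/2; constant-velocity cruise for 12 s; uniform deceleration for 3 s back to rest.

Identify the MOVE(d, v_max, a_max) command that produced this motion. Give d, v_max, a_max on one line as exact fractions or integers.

d=405/2 v_max=27/2 a_max=9/2

a_max = (27/2)/3 = 9/2
d_a = ½·27/2·3 = 81/4; d_c = 27/2·12 = 162
d = 2·81/4 + 162 = 405/2
t_c = 12 > 0 ⇒ limit active, v_max = 27/2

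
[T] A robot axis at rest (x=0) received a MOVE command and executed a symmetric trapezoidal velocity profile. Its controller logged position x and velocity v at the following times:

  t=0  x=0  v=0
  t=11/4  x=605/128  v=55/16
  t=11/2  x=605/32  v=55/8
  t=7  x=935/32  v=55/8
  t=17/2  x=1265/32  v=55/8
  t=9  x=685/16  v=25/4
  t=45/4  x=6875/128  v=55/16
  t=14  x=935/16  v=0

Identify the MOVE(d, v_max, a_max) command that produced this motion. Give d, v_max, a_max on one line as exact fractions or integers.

final state: t=14, x=935/16, v=0 → d = 935/16
a_max = (55/16−0)/(11/4−0) = 5/4
max v = 55/8 over t∈[11/2,17/2] → v_max = 55/8
check: 55/8·(11/2+3) = 935/16 ✓

d=935/16 v_max=55/8 a_max=5/4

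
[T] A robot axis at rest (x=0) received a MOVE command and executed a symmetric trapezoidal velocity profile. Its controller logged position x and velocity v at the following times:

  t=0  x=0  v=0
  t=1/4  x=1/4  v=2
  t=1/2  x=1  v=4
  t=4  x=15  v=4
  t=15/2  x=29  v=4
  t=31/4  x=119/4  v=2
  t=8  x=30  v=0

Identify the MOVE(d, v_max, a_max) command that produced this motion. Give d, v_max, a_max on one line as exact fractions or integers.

final state: t=8, x=30, v=0 → d = 30
a_max = (2−0)/(1/4−0) = 8
max v = 4 over t∈[1/2,15/2] → v_max = 4
check: 4·(1/2+7) = 30 ✓

d=30 v_max=4 a_max=8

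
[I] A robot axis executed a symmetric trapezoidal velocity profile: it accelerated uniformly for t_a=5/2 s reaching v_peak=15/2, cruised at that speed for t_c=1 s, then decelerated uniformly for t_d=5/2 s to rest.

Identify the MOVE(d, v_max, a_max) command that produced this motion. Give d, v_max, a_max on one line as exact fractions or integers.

d=105/4 v_max=15/2 a_max=3

a_max = (15/2)/(5/2) = 3
d_a = ½·15/2·5/2 = 75/8; d_c = 15/2·1 = 15/2
d = 2·75/8 + 15/2 = 105/4
t_c = 1 > 0 so v_max = 15/2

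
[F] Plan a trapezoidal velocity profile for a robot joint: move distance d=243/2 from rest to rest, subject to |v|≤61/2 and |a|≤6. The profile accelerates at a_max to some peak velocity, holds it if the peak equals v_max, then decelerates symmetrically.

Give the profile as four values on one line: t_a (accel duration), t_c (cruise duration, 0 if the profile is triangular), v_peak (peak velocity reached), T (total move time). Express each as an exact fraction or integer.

t_a=9/2 t_c=0 v_peak=27 T=9

(v_max)²/a_max = (61/2)²/6 = 3721/24
243/2 < 3721/24 → triangular
v_peak = √(243/2·6) = √729 = 27
t_a = 27/6 = 9/2; t_c = 0
T = 2·9/2 = 9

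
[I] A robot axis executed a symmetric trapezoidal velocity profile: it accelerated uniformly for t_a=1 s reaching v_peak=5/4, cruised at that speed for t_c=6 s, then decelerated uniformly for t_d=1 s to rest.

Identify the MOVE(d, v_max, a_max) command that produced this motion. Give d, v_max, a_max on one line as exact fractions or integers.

a_max = (5/4)/1 = 5/4
d_a = ½·5/4·1 = 5/8; d_c = 5/4·6 = 15/2
d = 2·5/8 + 15/2 = 35/4
t_c = 6 > 0 → v_max = v_peak = 5/4

d=35/4 v_max=5/4 a_max=5/4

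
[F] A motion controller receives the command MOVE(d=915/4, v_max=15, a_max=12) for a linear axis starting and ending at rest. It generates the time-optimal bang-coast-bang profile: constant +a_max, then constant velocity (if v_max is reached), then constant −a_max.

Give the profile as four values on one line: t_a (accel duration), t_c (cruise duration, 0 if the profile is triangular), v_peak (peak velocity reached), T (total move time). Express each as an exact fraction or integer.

t_a=5/4 t_c=14 v_peak=15 T=33/2

(v_max)²/a_max = 15²/12 = 75/4
915/4 ≥ 75/4 → trapezoidal
t_a = 15/12 = 5/4; v_peak = 15
d_cruise = 915/4 − 75/4 = 210; t_c = 210/15 = 14
T = 2·5/4 + 14 = 33/2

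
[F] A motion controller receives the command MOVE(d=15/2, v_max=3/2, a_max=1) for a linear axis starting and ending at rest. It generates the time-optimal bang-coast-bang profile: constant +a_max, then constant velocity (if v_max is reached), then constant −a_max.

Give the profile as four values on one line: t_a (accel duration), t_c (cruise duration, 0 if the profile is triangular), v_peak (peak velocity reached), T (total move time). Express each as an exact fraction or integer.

t_a=3/2 t_c=7/2 v_peak=3/2 T=13/2

(v_max)²/a_max = (3/2)²/1 = 9/4
15/2 ≥ 9/4 so v_max reached
t_a = (3/2)/1 = 3/2; v_peak = 3/2
d_cruise = 15/2 − 9/4 = 21/4; t_c = (21/4)/(3/2) = 7/2
T = 2·3/2 + 7/2 = 13/2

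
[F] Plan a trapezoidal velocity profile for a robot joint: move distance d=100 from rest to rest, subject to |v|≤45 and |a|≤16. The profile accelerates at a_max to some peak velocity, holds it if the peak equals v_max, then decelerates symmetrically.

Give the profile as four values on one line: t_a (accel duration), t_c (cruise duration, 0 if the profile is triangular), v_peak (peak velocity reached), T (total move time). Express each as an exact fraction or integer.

v_max²/a_max = 45²/16 = 2025/16
100 < 2025/16 → triangular
v_peak = √(100·16) = √1600 = 40
t_a = 40/16 = 5/2; t_c = 0
T = 2·5/2 = 5

t_a=5/2 t_c=0 v_peak=40 T=5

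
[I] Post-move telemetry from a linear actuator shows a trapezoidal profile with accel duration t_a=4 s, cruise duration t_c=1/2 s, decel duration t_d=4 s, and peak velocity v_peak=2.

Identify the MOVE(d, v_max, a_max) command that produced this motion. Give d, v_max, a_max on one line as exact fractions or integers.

a_max = 2/4 = 1/2
d_a = ½·2·4 = 4; d_c = 2·1/2 = 1
d = 2·4 + 1 = 9
t_c = 1/2 > 0 so v_max = 2

d=9 v_max=2 a_max=1/2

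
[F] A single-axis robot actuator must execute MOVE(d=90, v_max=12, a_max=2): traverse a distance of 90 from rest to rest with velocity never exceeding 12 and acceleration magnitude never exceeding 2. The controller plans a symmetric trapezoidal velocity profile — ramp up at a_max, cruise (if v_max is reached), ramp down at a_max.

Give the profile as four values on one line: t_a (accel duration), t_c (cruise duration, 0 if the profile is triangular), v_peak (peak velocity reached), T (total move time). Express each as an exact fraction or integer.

(v_max)²/a_max = 12²/2 = 72
90 ≥ 72 ⇒ cruise phase
t_a = 12/2 = 6; v_peak = 12
d_cruise = 90 − 72 = 18; t_c = 18/12 = 3/2
T = 2·6 + 3/2 = 27/2

t_a=6 t_c=3/2 v_peak=12 T=27/2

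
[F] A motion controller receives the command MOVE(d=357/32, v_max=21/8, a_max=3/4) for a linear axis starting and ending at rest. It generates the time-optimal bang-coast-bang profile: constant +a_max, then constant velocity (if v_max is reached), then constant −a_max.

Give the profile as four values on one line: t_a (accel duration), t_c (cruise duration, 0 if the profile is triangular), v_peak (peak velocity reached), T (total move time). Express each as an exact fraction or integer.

t_a=7/2 t_c=3/4 v_peak=21/8 T=31/4

(v_max)²/a_max = (21/8)²/(3/4) = 147/16
357/32 ≥ 147/16 ⇒ cruise phase
t_a = (21/8)/(3/4) = 7/2; v_peak = 21/8
d_cruise = 357/32 − 147/16 = 63/32; t_c = (63/32)/(21/8) = 3/4
T = 2·7/2 + 3/4 = 31/4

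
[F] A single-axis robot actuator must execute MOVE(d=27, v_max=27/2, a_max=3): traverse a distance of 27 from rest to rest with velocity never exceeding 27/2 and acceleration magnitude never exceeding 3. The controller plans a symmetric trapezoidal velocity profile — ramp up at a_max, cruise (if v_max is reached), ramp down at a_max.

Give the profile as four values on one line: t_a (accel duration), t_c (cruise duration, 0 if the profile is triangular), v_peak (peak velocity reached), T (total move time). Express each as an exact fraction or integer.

t_a=3 t_c=0 v_peak=9 T=6

(v_max)²/a_max = (27/2)²/3 = 243/4
27 < 243/4 so t_c = 0
v_peak = √(27·3) = √81 = 9
t_a = 9/3 = 3; t_c = 0
T = 2·3 = 6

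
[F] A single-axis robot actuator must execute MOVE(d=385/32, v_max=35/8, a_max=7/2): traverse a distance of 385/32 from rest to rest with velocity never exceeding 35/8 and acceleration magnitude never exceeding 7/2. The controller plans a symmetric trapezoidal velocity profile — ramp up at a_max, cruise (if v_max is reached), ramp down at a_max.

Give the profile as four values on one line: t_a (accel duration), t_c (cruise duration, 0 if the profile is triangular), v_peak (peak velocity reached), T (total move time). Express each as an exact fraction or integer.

t_a=5/4 t_c=3/2 v_peak=35/8 T=4

(v_max)²/a_max = (35/8)²/(7/2) = 175/32
385/32 ≥ 175/32 so v_max reached
t_a = (35/8)/(7/2) = 5/4; v_peak = 35/8
d_cruise = 385/32 − 175/32 = 105/16; t_c = (105/16)/(35/8) = 3/2
T = 2·5/4 + 3/2 = 4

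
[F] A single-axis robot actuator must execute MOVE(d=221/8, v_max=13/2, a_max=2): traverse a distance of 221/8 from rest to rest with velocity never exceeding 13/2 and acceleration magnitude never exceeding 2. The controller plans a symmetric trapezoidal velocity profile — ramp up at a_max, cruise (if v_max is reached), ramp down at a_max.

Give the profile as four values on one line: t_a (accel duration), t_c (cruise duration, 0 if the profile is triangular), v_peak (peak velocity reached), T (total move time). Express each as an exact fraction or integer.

v_max²/a_max = (13/2)²/2 = 169/8
221/8 ≥ 169/8 so v_max reached
t_a = (13/2)/2 = 13/4; v_peak = 13/2
d_cruise = 221/8 − 169/8 = 13/2; t_c = (13/2)/(13/2) = 1
T = 2·13/4 + 1 = 15/2

t_a=13/4 t_c=1 v_peak=13/2 T=15/2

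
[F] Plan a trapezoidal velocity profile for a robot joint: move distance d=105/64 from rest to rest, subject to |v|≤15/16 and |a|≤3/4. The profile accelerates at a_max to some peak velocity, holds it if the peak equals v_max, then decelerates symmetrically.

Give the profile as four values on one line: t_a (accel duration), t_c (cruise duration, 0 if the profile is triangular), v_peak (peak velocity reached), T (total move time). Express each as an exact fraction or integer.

t_a=5/4 t_c=1/2 v_peak=15/16 T=3

(v_max)²/a_max = (15/16)²/(3/4) = 75/64
105/64 ≥ 75/64 → trapezoidal
t_a = (15/16)/(3/4) = 5/4; v_peak = 15/16
d_cruise = 105/64 − 75/64 = 15/32; t_c = (15/32)/(15/16) = 1/2
T = 2·5/4 + 1/2 = 3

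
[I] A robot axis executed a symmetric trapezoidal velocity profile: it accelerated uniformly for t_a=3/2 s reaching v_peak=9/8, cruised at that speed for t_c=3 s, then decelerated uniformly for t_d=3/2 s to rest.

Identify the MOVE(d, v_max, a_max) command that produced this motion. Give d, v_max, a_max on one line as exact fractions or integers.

d=81/16 v_max=9/8 a_max=3/4

a_max = (9/8)/(3/2) = 3/4
d_a = ½·9/8·3/2 = 27/32; d_c = 9/8·3 = 27/8
d = 2·27/32 + 27/8 = 81/16
t_c = 3 > 0 so v_max = 9/8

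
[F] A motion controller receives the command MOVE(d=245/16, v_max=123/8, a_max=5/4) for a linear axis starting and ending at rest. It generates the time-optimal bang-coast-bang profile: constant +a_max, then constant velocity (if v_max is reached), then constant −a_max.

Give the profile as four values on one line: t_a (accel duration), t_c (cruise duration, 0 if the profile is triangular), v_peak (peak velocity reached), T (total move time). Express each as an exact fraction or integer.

vₘ²/aₘ = (123/8)²/(5/4) = 15129/80
245/16 < 15129/80 so t_c = 0
v_peak = √(245/16·5/4) = √(1225/64) = 35/8
t_a = (35/8)/(5/4) = 7/2; t_c = 0
T = 2·7/2 = 7

t_a=7/2 t_c=0 v_peak=35/8 T=7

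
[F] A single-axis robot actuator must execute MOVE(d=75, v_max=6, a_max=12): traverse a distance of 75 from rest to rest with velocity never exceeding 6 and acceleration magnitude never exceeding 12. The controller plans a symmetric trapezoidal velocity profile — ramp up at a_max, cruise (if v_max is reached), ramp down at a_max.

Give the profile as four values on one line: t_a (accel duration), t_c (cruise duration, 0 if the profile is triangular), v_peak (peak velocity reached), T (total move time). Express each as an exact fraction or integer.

t_a=1/2 t_c=12 v_peak=6 T=13

v_max²/a_max = 6²/12 = 3
75 ≥ 3 ⇒ cruise phase
t_a = 6/12 = 1/2; v_peak = 6
d_cruise = 75 − 3 = 72; t_c = 72/6 = 12
T = 2·1/2 + 12 = 13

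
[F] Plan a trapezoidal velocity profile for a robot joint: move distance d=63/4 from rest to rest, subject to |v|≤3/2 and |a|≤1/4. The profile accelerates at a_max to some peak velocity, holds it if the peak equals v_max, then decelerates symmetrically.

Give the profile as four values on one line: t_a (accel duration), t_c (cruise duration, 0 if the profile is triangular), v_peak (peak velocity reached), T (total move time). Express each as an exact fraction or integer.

v_max²/a_max = (3/2)²/(1/4) = 9
63/4 ≥ 9 → trapezoidal
t_a = (3/2)/(1/4) = 6; v_peak = 3/2
d_cruise = 63/4 − 9 = 27/4; t_c = (27/4)/(3/2) = 9/2
T = 2·6 + 9/2 = 33/2

t_a=6 t_c=9/2 v_peak=3/2 T=33/2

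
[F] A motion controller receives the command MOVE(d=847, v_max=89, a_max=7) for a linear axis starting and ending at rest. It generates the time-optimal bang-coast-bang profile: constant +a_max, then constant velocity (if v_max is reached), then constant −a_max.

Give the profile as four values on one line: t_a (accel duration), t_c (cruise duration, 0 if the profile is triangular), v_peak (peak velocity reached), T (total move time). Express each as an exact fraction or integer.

t_a=11 t_c=0 v_peak=77 T=22

v_max²/a_max = 89²/7 = 7921/7
847 < 7921/7 ⇒ no cruise
v_peak = √(847·7) = √5929 = 77
t_a = 77/7 = 11; t_c = 0
T = 2·11 = 22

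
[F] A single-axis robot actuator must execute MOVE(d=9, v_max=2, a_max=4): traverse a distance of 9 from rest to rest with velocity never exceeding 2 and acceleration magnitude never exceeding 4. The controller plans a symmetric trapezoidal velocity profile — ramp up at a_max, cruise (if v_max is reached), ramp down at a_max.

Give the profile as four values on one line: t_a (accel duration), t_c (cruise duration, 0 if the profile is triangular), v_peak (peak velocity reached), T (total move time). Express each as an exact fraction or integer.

t_a=1/2 t_c=4 v_peak=2 T=5

vₘ²/aₘ = 2²/4 = 1
9 ≥ 1 → trapezoidal
t_a = 2/4 = 1/2; v_peak = 2
d_cruise = 9 − 1 = 8; t_c = 8/2 = 4
T = 2·1/2 + 4 = 5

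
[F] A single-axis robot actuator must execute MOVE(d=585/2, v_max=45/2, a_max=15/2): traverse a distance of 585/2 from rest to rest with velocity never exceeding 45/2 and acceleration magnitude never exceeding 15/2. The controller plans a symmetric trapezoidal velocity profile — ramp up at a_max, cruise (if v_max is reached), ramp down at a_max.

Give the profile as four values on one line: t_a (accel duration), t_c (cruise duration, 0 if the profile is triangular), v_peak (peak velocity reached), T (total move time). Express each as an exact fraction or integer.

v_max²/a_max = (45/2)²/(15/2) = 135/2
585/2 ≥ 135/2 → trapezoidal
t_a = (45/2)/(15/2) = 3; v_peak = 45/2
d_cruise = 585/2 − 135/2 = 225; t_c = 225/(45/2) = 10
T = 2·3 + 10 = 16

t_a=3 t_c=10 v_peak=45/2 T=16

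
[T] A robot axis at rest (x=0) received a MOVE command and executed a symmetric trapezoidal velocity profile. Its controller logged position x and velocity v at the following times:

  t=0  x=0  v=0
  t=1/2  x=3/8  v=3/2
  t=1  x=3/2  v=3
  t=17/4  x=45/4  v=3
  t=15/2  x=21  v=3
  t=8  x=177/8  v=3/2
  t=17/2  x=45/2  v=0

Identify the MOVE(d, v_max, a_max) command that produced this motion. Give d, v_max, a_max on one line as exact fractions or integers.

d=45/2 v_max=3 a_max=3

final state: t=17/2, x=45/2, v=0 → d = 45/2
a_max = (3/2−0)/(1/2−0) = 3
max v = 3 over t∈[1,15/2] → v_max = 3
check: 3·(1+13/2) = 45/2 ✓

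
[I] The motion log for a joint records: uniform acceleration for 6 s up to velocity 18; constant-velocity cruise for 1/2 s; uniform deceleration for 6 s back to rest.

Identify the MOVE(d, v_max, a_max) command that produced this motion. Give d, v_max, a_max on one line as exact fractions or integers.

d=117 v_max=18 a_max=3

a_max = 18/6 = 3
d_a = ½·18·6 = 54; d_c = 18·1/2 = 9
d = 2·54 + 9 = 117
t_c = 1/2 > 0 so v_max = 18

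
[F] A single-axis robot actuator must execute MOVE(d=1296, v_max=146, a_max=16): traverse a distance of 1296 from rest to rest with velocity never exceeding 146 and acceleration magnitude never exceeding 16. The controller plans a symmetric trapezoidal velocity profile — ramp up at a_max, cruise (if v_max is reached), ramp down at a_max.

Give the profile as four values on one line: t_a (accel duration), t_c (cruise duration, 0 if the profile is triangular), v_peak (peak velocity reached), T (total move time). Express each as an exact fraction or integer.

t_a=9 t_c=0 v_peak=144 T=18

vₘ²/aₘ = 146²/16 = 5329/4
1296 < 5329/4 ⇒ no cruise
v_peak = √(1296·16) = √20736 = 144
t_a = 144/16 = 9; t_c = 0
T = 2·9 = 18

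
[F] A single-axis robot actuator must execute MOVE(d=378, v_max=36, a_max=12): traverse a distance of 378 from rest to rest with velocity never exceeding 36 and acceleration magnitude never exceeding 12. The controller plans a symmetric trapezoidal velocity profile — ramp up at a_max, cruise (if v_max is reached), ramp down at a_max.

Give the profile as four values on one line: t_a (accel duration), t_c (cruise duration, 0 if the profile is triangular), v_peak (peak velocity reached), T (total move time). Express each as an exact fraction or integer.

(v_max)²/a_max = 36²/12 = 108
378 ≥ 108 so v_max reached
t_a = 36/12 = 3; v_peak = 36
d_cruise = 378 − 108 = 270; t_c = 270/36 = 15/2
T = 2·3 + 15/2 = 27/2

t_a=3 t_c=15/2 v_peak=36 T=27/2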